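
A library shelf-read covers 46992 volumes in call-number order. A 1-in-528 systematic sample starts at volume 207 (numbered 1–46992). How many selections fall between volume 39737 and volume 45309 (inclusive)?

11

k = 528
First selection ≥ 39737: 207 + ⌈(39737−207)/528⌉·528 = 207 + 75×528 = 39807
Last selection ≤ 45309: 207 + ⌊(45309−207)/528⌋·528 = 207 + 85×528 = 45087
Count = 85 − 75 + 1 = 11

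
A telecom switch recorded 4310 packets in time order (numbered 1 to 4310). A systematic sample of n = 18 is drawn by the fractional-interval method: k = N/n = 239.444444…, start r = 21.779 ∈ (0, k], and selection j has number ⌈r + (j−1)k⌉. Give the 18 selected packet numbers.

22, 262, 501, 741, 980, 1220, 1459, 1698, 1938, 2177, 2417, 2656, 2896, 3135, 3375, 3614, 3853, 4093

j=1: r + 0k = 21.779 → ⌈·⌉ = 22
j=2: r + 1k = 261.223444… → ⌈·⌉ = 262
j=3: r + 2k = 500.667888… → ⌈·⌉ = 501
j=4: r + 3k = 740.112333… → ⌈·⌉ = 741
j=5: r + 4k = 979.556777… → ⌈·⌉ = 980
j=6: r + 5k = 1219.001222… → ⌈·⌉ = 1220
j=7: r + 6k = 1458.445666… → ⌈·⌉ = 1459
j=8: r + 7k = 1697.890111… → ⌈·⌉ = 1698
j=9: r + 8k = 1937.334555… → ⌈·⌉ = 1938
j=10: r + 9k = 2176.779 → ⌈·⌉ = 2177
j=11: r + 10k = 2416.223444… → ⌈·⌉ = 2417
j=12: r + 11k = 2655.667888… → ⌈·⌉ = 2656
j=13: r + 12k = 2895.112333… → ⌈·⌉ = 2896
j=14: r + 13k = 3134.556777… → ⌈·⌉ = 3135
j=15: r + 14k = 3374.001222… → ⌈·⌉ = 3375
j=16: r + 15k = 3613.445666… → ⌈·⌉ = 3614
j=17: r + 16k = 3852.890111… → ⌈·⌉ = 3853
j=18: r + 17k = 4092.334555… → ⌈·⌉ = 4093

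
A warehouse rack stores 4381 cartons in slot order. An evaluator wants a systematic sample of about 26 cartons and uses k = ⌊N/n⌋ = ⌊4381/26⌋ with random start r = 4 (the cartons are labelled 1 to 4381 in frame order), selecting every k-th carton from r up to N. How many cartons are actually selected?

27

k = ⌊4381/26⌋ = 168
Achieved size = ⌊(4381 − 4)/168⌋ + 1 = ⌊4377/168⌋ + 1 = 26 + 1 = 27
(last selection: 4 + 26×168 = 4372 ≤ 4381; next would be 4540 > 4381)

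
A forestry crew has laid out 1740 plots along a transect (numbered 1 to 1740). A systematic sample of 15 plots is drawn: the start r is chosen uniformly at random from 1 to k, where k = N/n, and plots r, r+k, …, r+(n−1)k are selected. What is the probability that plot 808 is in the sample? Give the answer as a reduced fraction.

k = 1740/15 = 116.
Plot 808 is selected iff r ≡ 808 (mod 116); exactly one such r in {1,…,116}.
Inclusion probability = 1/116.

1/116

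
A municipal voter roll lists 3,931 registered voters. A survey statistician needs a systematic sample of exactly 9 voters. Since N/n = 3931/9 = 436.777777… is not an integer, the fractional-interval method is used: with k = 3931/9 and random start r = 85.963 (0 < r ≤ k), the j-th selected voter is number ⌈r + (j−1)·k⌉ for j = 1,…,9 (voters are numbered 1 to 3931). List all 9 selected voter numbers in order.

86, 523, 960, 1397, 1834, 2270, 2707, 3144, 3581

j=1: r + 0k = 85.963 → ⌈·⌉ = 86
j=2: r + 1k = 522.740777… → ⌈·⌉ = 523
j=3: r + 2k = 959.518555… → ⌈·⌉ = 960
j=4: r + 3k = 1396.296333… → ⌈·⌉ = 1397
j=5: r + 4k = 1833.074111… → ⌈·⌉ = 1834
j=6: r + 5k = 2269.851888… → ⌈·⌉ = 2270
j=7: r + 6k = 2706.629666… → ⌈·⌉ = 2707
j=8: r + 7k = 3143.407444… → ⌈·⌉ = 3144
j=9: r + 8k = 3580.185222… → ⌈·⌉ = 3581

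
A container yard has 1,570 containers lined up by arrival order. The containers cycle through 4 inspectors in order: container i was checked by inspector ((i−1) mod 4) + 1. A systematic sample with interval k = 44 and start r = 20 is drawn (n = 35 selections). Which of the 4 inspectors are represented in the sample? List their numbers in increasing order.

Consecutive selections differ by k = 44, so their inspector numbers differ by 44 mod 4 = 0.
gcd(44, 4) = 4, so the sample visits 4/4 = 1 distinct residues mod 4.
Start 20 is inspector 4; the inspectors hit are 4.

4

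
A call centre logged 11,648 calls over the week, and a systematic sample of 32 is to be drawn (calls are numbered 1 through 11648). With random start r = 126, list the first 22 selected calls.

126, 490, 854, 1218, 1582, 1946, 2310, 2674, 3038, 3402, 3766, 4130, 4494, 4858, 5222, 5586, 5950, 6314, 6678, 7042, 7406, 7770

k = N/n = 11648/32 = 364
call 1: 126
call 2: 126 + 364 = 490
call 3: 490 + 364 = 854
call 4: 854 + 364 = 1218
call 5: 1218 + 364 = 1582
call 6: 1582 + 364 = 1946
call 7: 1946 + 364 = 2310
call 8: 2310 + 364 = 2674
call 9: 2674 + 364 = 3038
call 10: 3038 + 364 = 3402
call 11: 3402 + 364 = 3766
call 12: 3766 + 364 = 4130
call 13: 4130 + 364 = 4494
call 14: 4494 + 364 = 4858
call 15: 4858 + 364 = 5222
call 16: 5222 + 364 = 5586
call 17: 5586 + 364 = 5950
call 18: 5950 + 364 = 6314
call 19: 6314 + 364 = 6678
call 20: 6678 + 364 = 7042
call 21: 7042 + 364 = 7406
call 22: 7406 + 364 = 7770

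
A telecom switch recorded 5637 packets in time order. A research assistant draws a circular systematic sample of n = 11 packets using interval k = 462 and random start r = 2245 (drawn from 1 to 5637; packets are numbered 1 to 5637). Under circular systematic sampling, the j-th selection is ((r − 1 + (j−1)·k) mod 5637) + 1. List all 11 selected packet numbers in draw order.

Selection 1: 2245
Selection 2: 2245 + 462 = 2707
Selection 3: 2707 + 462 = 3169
Selection 4: 3169 + 462 = 3631
Selection 5: 3631 + 462 = 4093
Selection 6: 4093 + 462 = 4555
Selection 7: 4555 + 462 = 5017
Selection 8: 5017 + 462 = 5479
Selection 9: 5479 + 462 = 5941 → 5941 − 5637 = 304
Selection 10: 304 + 462 = 766
Selection 11: 766 + 462 = 1228

2245, 2707, 3169, 3631, 4093, 4555, 5017, 5479, 304, 766, 1228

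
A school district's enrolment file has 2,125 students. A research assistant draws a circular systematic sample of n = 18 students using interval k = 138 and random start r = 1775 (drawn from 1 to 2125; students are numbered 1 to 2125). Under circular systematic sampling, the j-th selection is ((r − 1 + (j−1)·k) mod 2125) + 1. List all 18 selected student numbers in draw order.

Selection 1: 1775
Selection 2: 1775 + 138 = 1913
Selection 3: 1913 + 138 = 2051
Selection 4: 2051 + 138 = 2189 → 2189 − 2125 = 64
Selection 5: 64 + 138 = 202
Selection 6: 202 + 138 = 340
Selection 7: 340 + 138 = 478
Selection 8: 478 + 138 = 616
Selection 9: 616 + 138 = 754
Selection 10: 754 + 138 = 892
Selection 11: 892 + 138 = 1030
Selection 12: 1030 + 138 = 1168
Selection 13: 1168 + 138 = 1306
Selection 14: 1306 + 138 = 1444
Selection 15: 1444 + 138 = 1582
Selection 16: 1582 + 138 = 1720
Selection 17: 1720 + 138 = 1858
Selection 18: 1858 + 138 = 1996

1775, 1913, 2051, 64, 202, 340, 478, 616, 754, 892, 1030, 1168, 1306, 1444, 1582, 1720, 1858, 1996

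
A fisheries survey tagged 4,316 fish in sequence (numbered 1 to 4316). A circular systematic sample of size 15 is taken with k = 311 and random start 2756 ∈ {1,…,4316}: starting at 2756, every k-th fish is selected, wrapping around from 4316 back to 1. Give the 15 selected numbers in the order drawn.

Selection 1: 2756
Selection 2: 2756 + 311 = 3067
Selection 3: 3067 + 311 = 3378
Selection 4: 3378 + 311 = 3689
Selection 5: 3689 + 311 = 4000
Selection 6: 4000 + 311 = 4311
Selection 7: 4311 + 311 = 4622 → 4622 − 4316 = 306
Selection 8: 306 + 311 = 617
Selection 9: 617 + 311 = 928
Selection 10: 928 + 311 = 1239
Selection 11: 1239 + 311 = 1550
Selection 12: 1550 + 311 = 1861
Selection 13: 1861 + 311 = 2172
Selection 14: 2172 + 311 = 2483
Selection 15: 2483 + 311 = 2794

2756, 3067, 3378, 3689, 4000, 4311, 306, 617, 928, 1239, 1550, 1861, 2172, 2483, 2794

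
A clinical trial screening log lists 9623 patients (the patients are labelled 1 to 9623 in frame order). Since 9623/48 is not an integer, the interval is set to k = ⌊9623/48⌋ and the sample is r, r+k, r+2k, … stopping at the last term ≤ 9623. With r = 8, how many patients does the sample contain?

k = ⌊9623/48⌋ = 200
Achieved size = ⌊(9623 − 8)/200⌋ + 1 = ⌊9615/200⌋ + 1 = 48 + 1 = 49
(last selection: 8 + 48×200 = 9608 ≤ 9623; next would be 9808 > 9623)

49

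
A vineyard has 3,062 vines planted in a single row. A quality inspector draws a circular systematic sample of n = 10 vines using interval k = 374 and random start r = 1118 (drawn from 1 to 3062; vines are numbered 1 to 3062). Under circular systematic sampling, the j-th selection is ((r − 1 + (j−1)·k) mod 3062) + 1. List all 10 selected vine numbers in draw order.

1118, 1492, 1866, 2240, 2614, 2988, 300, 674, 1048, 1422

Selection 1: 1118
Selection 2: 1118 + 374 = 1492
Selection 3: 1492 + 374 = 1866
Selection 4: 1866 + 374 = 2240
Selection 5: 2240 + 374 = 2614
Selection 6: 2614 + 374 = 2988
Selection 7: 2988 + 374 = 3362 → 3362 − 3062 = 300
Selection 8: 300 + 374 = 674
Selection 9: 674 + 374 = 1048
Selection 10: 1048 + 374 = 1422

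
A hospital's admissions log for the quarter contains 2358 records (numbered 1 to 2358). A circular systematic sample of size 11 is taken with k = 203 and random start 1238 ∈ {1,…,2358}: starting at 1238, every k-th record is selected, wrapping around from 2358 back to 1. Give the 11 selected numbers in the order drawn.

Selection 1: 1238
Selection 2: 1238 + 203 = 1441
Selection 3: 1441 + 203 = 1644
Selection 4: 1644 + 203 = 1847
Selection 5: 1847 + 203 = 2050
Selection 6: 2050 + 203 = 2253
Selection 7: 2253 + 203 = 2456 → 2456 − 2358 = 98
Selection 8: 98 + 203 = 301
Selection 9: 301 + 203 = 504
Selection 10: 504 + 203 = 707
Selection 11: 707 + 203 = 910

1238, 1441, 1644, 1847, 2050, 2253, 98, 301, 504, 707, 910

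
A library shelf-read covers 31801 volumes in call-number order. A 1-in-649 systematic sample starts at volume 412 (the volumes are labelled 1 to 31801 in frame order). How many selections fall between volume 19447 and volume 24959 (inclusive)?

k = 649
First selection ≥ 19447: 412 + ⌈(19447−412)/649⌉·649 = 412 + 30×649 = 19882
Last selection ≤ 24959: 412 + ⌊(24959−412)/649⌋·649 = 412 + 37×649 = 24425
Count = 37 − 30 + 1 = 8

8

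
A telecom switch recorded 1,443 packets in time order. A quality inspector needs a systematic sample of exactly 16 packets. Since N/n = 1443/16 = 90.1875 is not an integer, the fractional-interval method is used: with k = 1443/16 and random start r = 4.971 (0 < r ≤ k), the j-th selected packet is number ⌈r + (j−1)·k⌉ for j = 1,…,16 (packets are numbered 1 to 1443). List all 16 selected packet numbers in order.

j=1: r + 0k = 4.971 → ⌈·⌉ = 5
j=2: r + 1k = 95.1585 → ⌈·⌉ = 96
j=3: r + 2k = 185.346 → ⌈·⌉ = 186
j=4: r + 3k = 275.5335 → ⌈·⌉ = 276
j=5: r + 4k = 365.721 → ⌈·⌉ = 366
j=6: r + 5k = 455.9085 → ⌈·⌉ = 456
j=7: r + 6k = 546.096 → ⌈·⌉ = 547
j=8: r + 7k = 636.2835 → ⌈·⌉ = 637
j=9: r + 8k = 726.471 → ⌈·⌉ = 727
j=10: r + 9k = 816.6585 → ⌈·⌉ = 817
j=11: r + 10k = 906.846 → ⌈·⌉ = 907
j=12: r + 11k = 997.0335 → ⌈·⌉ = 998
j=13: r + 12k = 1087.221 → ⌈·⌉ = 1088
j=14: r + 13k = 1177.4085 → ⌈·⌉ = 1178
j=15: r + 14k = 1267.596 → ⌈·⌉ = 1268
j=16: r + 15k = 1357.7835 → ⌈·⌉ = 1358

5, 96, 186, 276, 366, 456, 547, 637, 727, 817, 907, 998, 1088, 1178, 1268, 1358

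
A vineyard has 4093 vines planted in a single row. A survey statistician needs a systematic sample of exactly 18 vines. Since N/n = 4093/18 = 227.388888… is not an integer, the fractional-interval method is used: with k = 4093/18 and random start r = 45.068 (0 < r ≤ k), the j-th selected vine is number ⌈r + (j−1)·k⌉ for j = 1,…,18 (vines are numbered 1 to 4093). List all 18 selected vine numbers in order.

j=1: r + 0k = 45.068 → ⌈·⌉ = 46
j=2: r + 1k = 272.456888… → ⌈·⌉ = 273
j=3: r + 2k = 499.845777… → ⌈·⌉ = 500
j=4: r + 3k = 727.234666… → ⌈·⌉ = 728
j=5: r + 4k = 954.623555… → ⌈·⌉ = 955
j=6: r + 5k = 1182.012444… → ⌈·⌉ = 1183
j=7: r + 6k = 1409.401333… → ⌈·⌉ = 1410
j=8: r + 7k = 1636.790222… → ⌈·⌉ = 1637
j=9: r + 8k = 1864.179111… → ⌈·⌉ = 1865
j=10: r + 9k = 2091.568 → ⌈·⌉ = 2092
j=11: r + 10k = 2318.956888… → ⌈·⌉ = 2319
j=12: r + 11k = 2546.345777… → ⌈·⌉ = 2547
j=13: r + 12k = 2773.734666… → ⌈·⌉ = 2774
j=14: r + 13k = 3001.123555… → ⌈·⌉ = 3002
j=15: r + 14k = 3228.512444… → ⌈·⌉ = 3229
j=16: r + 15k = 3455.901333… → ⌈·⌉ = 3456
j=17: r + 16k = 3683.290222… → ⌈·⌉ = 3684
j=18: r + 17k = 3910.679111… → ⌈·⌉ = 3911

46, 273, 500, 728, 955, 1183, 1410, 1637, 1865, 2092, 2319, 2547, 2774, 3002, 3229, 3456, 3684, 3911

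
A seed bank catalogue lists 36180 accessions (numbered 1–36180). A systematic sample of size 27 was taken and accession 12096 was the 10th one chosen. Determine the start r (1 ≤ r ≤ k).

36

k = 36180/27 = 1340
r = 12096 − (10−1)×1340 = 12096 − 12060 = 36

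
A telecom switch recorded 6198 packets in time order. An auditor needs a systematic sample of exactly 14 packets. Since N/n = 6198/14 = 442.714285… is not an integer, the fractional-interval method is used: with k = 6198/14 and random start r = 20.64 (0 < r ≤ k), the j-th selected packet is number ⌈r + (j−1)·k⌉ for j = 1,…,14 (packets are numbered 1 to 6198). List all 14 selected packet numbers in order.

21, 464, 907, 1349, 1792, 2235, 2677, 3120, 3563, 4006, 4448, 4891, 5334, 5776

j=1: r + 0k = 20.64 → ⌈·⌉ = 21
j=2: r + 1k = 463.354285… → ⌈·⌉ = 464
j=3: r + 2k = 906.068571… → ⌈·⌉ = 907
j=4: r + 3k = 1348.782857… → ⌈·⌉ = 1349
j=5: r + 4k = 1791.497142… → ⌈·⌉ = 1792
j=6: r + 5k = 2234.211428… → ⌈·⌉ = 2235
j=7: r + 6k = 2676.925714… → ⌈·⌉ = 2677
j=8: r + 7k = 3119.64 → ⌈·⌉ = 3120
j=9: r + 8k = 3562.354285… → ⌈·⌉ = 3563
j=10: r + 9k = 4005.068571… → ⌈·⌉ = 4006
j=11: r + 10k = 4447.782857… → ⌈·⌉ = 4448
j=12: r + 11k = 4890.497142… → ⌈·⌉ = 4891
j=13: r + 12k = 5333.211428… → ⌈·⌉ = 5334
j=14: r + 13k = 5775.925714… → ⌈·⌉ = 5776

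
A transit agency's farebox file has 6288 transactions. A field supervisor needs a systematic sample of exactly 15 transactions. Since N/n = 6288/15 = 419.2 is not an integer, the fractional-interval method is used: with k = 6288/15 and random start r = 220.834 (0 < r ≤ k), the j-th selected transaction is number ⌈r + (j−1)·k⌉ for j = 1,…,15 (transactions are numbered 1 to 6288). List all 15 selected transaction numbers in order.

j=1: r + 0k = 220.834 → ⌈·⌉ = 221
j=2: r + 1k = 640.034 → ⌈·⌉ = 641
j=3: r + 2k = 1059.234 → ⌈·⌉ = 1060
j=4: r + 3k = 1478.434 → ⌈·⌉ = 1479
j=5: r + 4k = 1897.634 → ⌈·⌉ = 1898
j=6: r + 5k = 2316.834 → ⌈·⌉ = 2317
j=7: r + 6k = 2736.034 → ⌈·⌉ = 2737
j=8: r + 7k = 3155.234 → ⌈·⌉ = 3156
j=9: r + 8k = 3574.434 → ⌈·⌉ = 3575
j=10: r + 9k = 3993.634 → ⌈·⌉ = 3994
j=11: r + 10k = 4412.834 → ⌈·⌉ = 4413
j=12: r + 11k = 4832.034 → ⌈·⌉ = 4833
j=13: r + 12k = 5251.234 → ⌈·⌉ = 5252
j=14: r + 13k = 5670.434 → ⌈·⌉ = 5671
j=15: r + 14k = 6089.634 → ⌈·⌉ = 6090

221, 641, 1060, 1479, 1898, 2317, 2737, 3156, 3575, 3994, 4413, 4833, 5252, 5671, 6090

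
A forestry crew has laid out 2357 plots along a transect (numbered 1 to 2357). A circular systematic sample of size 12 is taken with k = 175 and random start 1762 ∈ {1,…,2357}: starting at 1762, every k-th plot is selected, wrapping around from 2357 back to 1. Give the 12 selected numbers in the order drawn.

1762, 1937, 2112, 2287, 105, 280, 455, 630, 805, 980, 1155, 1330

Selection 1: 1762
Selection 2: 1762 + 175 = 1937
Selection 3: 1937 + 175 = 2112
Selection 4: 2112 + 175 = 2287
Selection 5: 2287 + 175 = 2462 → 2462 − 2357 = 105
Selection 6: 105 + 175 = 280
Selection 7: 280 + 175 = 455
Selection 8: 455 + 175 = 630
Selection 9: 630 + 175 = 805
Selection 10: 805 + 175 = 980
Selection 11: 980 + 175 = 1155
Selection 12: 1155 + 175 = 1330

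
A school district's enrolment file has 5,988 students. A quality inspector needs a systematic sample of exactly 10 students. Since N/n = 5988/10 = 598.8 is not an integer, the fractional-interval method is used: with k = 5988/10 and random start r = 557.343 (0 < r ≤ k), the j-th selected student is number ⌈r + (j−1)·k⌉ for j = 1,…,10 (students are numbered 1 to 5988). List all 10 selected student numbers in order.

j=1: r + 0k = 557.343 → ⌈·⌉ = 558
j=2: r + 1k = 1156.143 → ⌈·⌉ = 1157
j=3: r + 2k = 1754.943 → ⌈·⌉ = 1755
j=4: r + 3k = 2353.743 → ⌈·⌉ = 2354
j=5: r + 4k = 2952.543 → ⌈·⌉ = 2953
j=6: r + 5k = 3551.343 → ⌈·⌉ = 3552
j=7: r + 6k = 4150.143 → ⌈·⌉ = 4151
j=8: r + 7k = 4748.943 → ⌈·⌉ = 4749
j=9: r + 8k = 5347.743 → ⌈·⌉ = 5348
j=10: r + 9k = 5946.543 → ⌈·⌉ = 5947

558, 1157, 1755, 2354, 2953, 3552, 4151, 4749, 5348, 5947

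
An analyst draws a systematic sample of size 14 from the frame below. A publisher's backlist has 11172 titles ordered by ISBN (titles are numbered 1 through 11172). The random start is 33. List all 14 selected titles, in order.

33, 831, 1629, 2427, 3225, 4023, 4821, 5619, 6417, 7215, 8013, 8811, 9609, 10407

k = N/n = 11172/14 = 798
title 1: 33
title 2: 33 + 798 = 831
title 3: 831 + 798 = 1629
title 4: 1629 + 798 = 2427
title 5: 2427 + 798 = 3225
title 6: 3225 + 798 = 4023
title 7: 4023 + 798 = 4821
title 8: 4821 + 798 = 5619
title 9: 5619 + 798 = 6417
title 10: 6417 + 798 = 7215
title 11: 7215 + 798 = 8013
title 12: 8013 + 798 = 8811
title 13: 8811 + 798 = 9609
title 14: 9609 + 798 = 10407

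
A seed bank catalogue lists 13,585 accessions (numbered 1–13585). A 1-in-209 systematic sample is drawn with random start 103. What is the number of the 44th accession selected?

k = 209
44th selection = r + (44−1)·k = 103 + 43×209 = 103 + 8987 = 9090

9090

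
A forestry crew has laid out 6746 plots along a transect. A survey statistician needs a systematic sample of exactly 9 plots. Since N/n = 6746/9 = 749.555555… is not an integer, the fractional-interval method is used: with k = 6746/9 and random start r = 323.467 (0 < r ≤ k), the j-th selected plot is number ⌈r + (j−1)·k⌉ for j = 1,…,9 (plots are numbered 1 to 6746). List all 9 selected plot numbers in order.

j=1: r + 0k = 323.467 → ⌈·⌉ = 324
j=2: r + 1k = 1073.022555… → ⌈·⌉ = 1074
j=3: r + 2k = 1822.578111… → ⌈·⌉ = 1823
j=4: r + 3k = 2572.133666… → ⌈·⌉ = 2573
j=5: r + 4k = 3321.689222… → ⌈·⌉ = 3322
j=6: r + 5k = 4071.244777… → ⌈·⌉ = 4072
j=7: r + 6k = 4820.800333… → ⌈·⌉ = 4821
j=8: r + 7k = 5570.355888… → ⌈·⌉ = 5571
j=9: r + 8k = 6319.911444… → ⌈·⌉ = 6320

324, 1074, 1823, 2573, 3322, 4072, 4821, 5571, 6320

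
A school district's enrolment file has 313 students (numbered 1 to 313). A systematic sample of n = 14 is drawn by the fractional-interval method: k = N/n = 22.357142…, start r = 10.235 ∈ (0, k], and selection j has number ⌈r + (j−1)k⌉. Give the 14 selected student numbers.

j=1: r + 0k = 10.235 → ⌈·⌉ = 11
j=2: r + 1k = 32.592142… → ⌈·⌉ = 33
j=3: r + 2k = 54.949285… → ⌈·⌉ = 55
j=4: r + 3k = 77.306428… → ⌈·⌉ = 78
j=5: r + 4k = 99.663571… → ⌈·⌉ = 100
j=6: r + 5k = 122.020714… → ⌈·⌉ = 123
j=7: r + 6k = 144.377857… → ⌈·⌉ = 145
j=8: r + 7k = 166.735 → ⌈·⌉ = 167
j=9: r + 8k = 189.092142… → ⌈·⌉ = 190
j=10: r + 9k = 211.449285… → ⌈·⌉ = 212
j=11: r + 10k = 233.806428… → ⌈·⌉ = 234
j=12: r + 11k = 256.163571… → ⌈·⌉ = 257
j=13: r + 12k = 278.520714… → ⌈·⌉ = 279
j=14: r + 13k = 300.877857… → ⌈·⌉ = 301

11, 33, 55, 78, 100, 123, 145, 167, 190, 212, 234, 257, 279, 301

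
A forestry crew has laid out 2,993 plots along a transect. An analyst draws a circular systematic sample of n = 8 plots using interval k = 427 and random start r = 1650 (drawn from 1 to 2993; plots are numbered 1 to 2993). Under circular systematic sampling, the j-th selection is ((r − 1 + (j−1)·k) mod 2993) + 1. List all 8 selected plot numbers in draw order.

Selection 1: 1650
Selection 2: 1650 + 427 = 2077
Selection 3: 2077 + 427 = 2504
Selection 4: 2504 + 427 = 2931
Selection 5: 2931 + 427 = 3358 → 3358 − 2993 = 365
Selection 6: 365 + 427 = 792
Selection 7: 792 + 427 = 1219
Selection 8: 1219 + 427 = 1646

1650, 2077, 2504, 2931, 365, 792, 1219, 1646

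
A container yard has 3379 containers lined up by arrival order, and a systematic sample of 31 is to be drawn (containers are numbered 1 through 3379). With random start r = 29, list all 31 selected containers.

29, 138, 247, 356, 465, 574, 683, 792, 901, 1010, 1119, 1228, 1337, 1446, 1555, 1664, 1773, 1882, 1991, 2100, 2209, 2318, 2427, 2536, 2645, 2754, 2863, 2972, 3081, 3190, 3299

k = N/n = 3379/31 = 109
container 1: 29
container 2: 29 + 109 = 138
container 3: 138 + 109 = 247
container 4: 247 + 109 = 356
container 5: 356 + 109 = 465
container 6: 465 + 109 = 574
container 7: 574 + 109 = 683
container 8: 683 + 109 = 792
container 9: 792 + 109 = 901
container 10: 901 + 109 = 1010
container 11: 1010 + 109 = 1119
container 12: 1119 + 109 = 1228
container 13: 1228 + 109 = 1337
container 14: 1337 + 109 = 1446
container 15: 1446 + 109 = 1555
container 16: 1555 + 109 = 1664
container 17: 1664 + 109 = 1773
container 18: 1773 + 109 = 1882
container 19: 1882 + 109 = 1991
container 20: 1991 + 109 = 2100
container 21: 2100 + 109 = 2209
container 22: 2209 + 109 = 2318
container 23: 2318 + 109 = 2427
container 24: 2427 + 109 = 2536
container 25: 2536 + 109 = 2645
container 26: 2645 + 109 = 2754
container 27: 2754 + 109 = 2863
container 28: 2863 + 109 = 2972
container 29: 2972 + 109 = 3081
container 30: 3081 + 109 = 3190
container 31: 3190 + 109 = 3299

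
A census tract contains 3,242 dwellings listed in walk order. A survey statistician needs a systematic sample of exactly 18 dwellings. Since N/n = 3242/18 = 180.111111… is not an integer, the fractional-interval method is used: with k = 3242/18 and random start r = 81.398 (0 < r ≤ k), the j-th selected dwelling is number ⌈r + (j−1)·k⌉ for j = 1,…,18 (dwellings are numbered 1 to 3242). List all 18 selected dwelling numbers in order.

82, 262, 442, 622, 802, 982, 1163, 1343, 1523, 1703, 1883, 2063, 2243, 2423, 2603, 2784, 2964, 3144

j=1: r + 0k = 81.398 → ⌈·⌉ = 82
j=2: r + 1k = 261.509111… → ⌈·⌉ = 262
j=3: r + 2k = 441.620222… → ⌈·⌉ = 442
j=4: r + 3k = 621.731333… → ⌈·⌉ = 622
j=5: r + 4k = 801.842444… → ⌈·⌉ = 802
j=6: r + 5k = 981.953555… → ⌈·⌉ = 982
j=7: r + 6k = 1162.064666… → ⌈·⌉ = 1163
j=8: r + 7k = 1342.175777… → ⌈·⌉ = 1343
j=9: r + 8k = 1522.286888… → ⌈·⌉ = 1523
j=10: r + 9k = 1702.398 → ⌈·⌉ = 1703
j=11: r + 10k = 1882.509111… → ⌈·⌉ = 1883
j=12: r + 11k = 2062.620222… → ⌈·⌉ = 2063
j=13: r + 12k = 2242.731333… → ⌈·⌉ = 2243
j=14: r + 13k = 2422.842444… → ⌈·⌉ = 2423
j=15: r + 14k = 2602.953555… → ⌈·⌉ = 2603
j=16: r + 15k = 2783.064666… → ⌈·⌉ = 2784
j=17: r + 16k = 2963.175777… → ⌈·⌉ = 2964
j=18: r + 17k = 3143.286888… → ⌈·⌉ = 3144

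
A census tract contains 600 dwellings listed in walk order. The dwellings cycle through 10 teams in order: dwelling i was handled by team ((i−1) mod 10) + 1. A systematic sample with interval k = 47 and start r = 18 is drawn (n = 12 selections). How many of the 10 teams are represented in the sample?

Consecutive selections differ by k = 47, so their team numbers differ by 47 mod 10 = 7.
gcd(47, 10) = 1, so the sample visits 10/1 = 10 distinct residues mod 10.
Start 18 is team 8; the teams hit are 1, 2, 3, 4, 5, 6, 7, 8, 9, 10.

10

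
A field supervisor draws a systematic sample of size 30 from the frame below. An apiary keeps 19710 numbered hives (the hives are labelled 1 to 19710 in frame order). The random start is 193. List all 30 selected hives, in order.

193, 850, 1507, 2164, 2821, 3478, 4135, 4792, 5449, 6106, 6763, 7420, 8077, 8734, 9391, 10048, 10705, 11362, 12019, 12676, 13333, 13990, 14647, 15304, 15961, 16618, 17275, 17932, 18589, 19246

k = N/n = 19710/30 = 657
hive 1: 193
hive 2: 193 + 657 = 850
hive 3: 850 + 657 = 1507
hive 4: 1507 + 657 = 2164
hive 5: 2164 + 657 = 2821
hive 6: 2821 + 657 = 3478
hive 7: 3478 + 657 = 4135
hive 8: 4135 + 657 = 4792
hive 9: 4792 + 657 = 5449
hive 10: 5449 + 657 = 6106
hive 11: 6106 + 657 = 6763
hive 12: 6763 + 657 = 7420
hive 13: 7420 + 657 = 8077
hive 14: 8077 + 657 = 8734
hive 15: 8734 + 657 = 9391
hive 16: 9391 + 657 = 10048
hive 17: 10048 + 657 = 10705
hive 18: 10705 + 657 = 11362
hive 19: 11362 + 657 = 12019
hive 20: 12019 + 657 = 12676
hive 21: 12676 + 657 = 13333
hive 22: 13333 + 657 = 13990
hive 23: 13990 + 657 = 14647
hive 24: 14647 + 657 = 15304
hive 25: 15304 + 657 = 15961
hive 26: 15961 + 657 = 16618
hive 27: 16618 + 657 = 17275
hive 28: 17275 + 657 = 17932
hive 29: 17932 + 657 = 18589
hive 30: 18589 + 657 = 19246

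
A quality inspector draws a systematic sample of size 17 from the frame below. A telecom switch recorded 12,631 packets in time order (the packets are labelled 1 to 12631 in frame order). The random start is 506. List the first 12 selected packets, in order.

506, 1249, 1992, 2735, 3478, 4221, 4964, 5707, 6450, 7193, 7936, 8679

k = N/n = 12631/17 = 743
packet 1: 506
packet 2: 506 + 743 = 1249
packet 3: 1249 + 743 = 1992
packet 4: 1992 + 743 = 2735
packet 5: 2735 + 743 = 3478
packet 6: 3478 + 743 = 4221
packet 7: 4221 + 743 = 4964
packet 8: 4964 + 743 = 5707
packet 9: 5707 + 743 = 6450
packet 10: 6450 + 743 = 7193
packet 11: 7193 + 743 = 7936
packet 12: 7936 + 743 = 8679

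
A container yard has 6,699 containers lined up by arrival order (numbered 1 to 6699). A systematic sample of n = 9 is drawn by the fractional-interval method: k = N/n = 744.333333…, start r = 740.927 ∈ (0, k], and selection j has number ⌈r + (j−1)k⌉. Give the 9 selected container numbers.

741, 1486, 2230, 2974, 3719, 4463, 5207, 5952, 6696

j=1: r + 0k = 740.927 → ⌈·⌉ = 741
j=2: r + 1k = 1485.260333… → ⌈·⌉ = 1486
j=3: r + 2k = 2229.593666… → ⌈·⌉ = 2230
j=4: r + 3k = 2973.927 → ⌈·⌉ = 2974
j=5: r + 4k = 3718.260333… → ⌈·⌉ = 3719
j=6: r + 5k = 4462.593666… → ⌈·⌉ = 4463
j=7: r + 6k = 5206.927 → ⌈·⌉ = 5207
j=8: r + 7k = 5951.260333… → ⌈·⌉ = 5952
j=9: r + 8k = 6695.593666… → ⌈·⌉ = 6696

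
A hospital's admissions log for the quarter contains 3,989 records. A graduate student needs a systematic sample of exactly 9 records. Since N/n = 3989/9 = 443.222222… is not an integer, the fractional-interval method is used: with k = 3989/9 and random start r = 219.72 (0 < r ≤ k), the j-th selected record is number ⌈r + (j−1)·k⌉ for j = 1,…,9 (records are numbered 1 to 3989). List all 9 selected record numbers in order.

220, 663, 1107, 1550, 1993, 2436, 2880, 3323, 3766

j=1: r + 0k = 219.72 → ⌈·⌉ = 220
j=2: r + 1k = 662.942222… → ⌈·⌉ = 663
j=3: r + 2k = 1106.164444… → ⌈·⌉ = 1107
j=4: r + 3k = 1549.386666… → ⌈·⌉ = 1550
j=5: r + 4k = 1992.608888… → ⌈·⌉ = 1993
j=6: r + 5k = 2435.831111… → ⌈·⌉ = 2436
j=7: r + 6k = 2879.053333… → ⌈·⌉ = 2880
j=8: r + 7k = 3322.275555… → ⌈·⌉ = 3323
j=9: r + 8k = 3765.497777… → ⌈·⌉ = 3766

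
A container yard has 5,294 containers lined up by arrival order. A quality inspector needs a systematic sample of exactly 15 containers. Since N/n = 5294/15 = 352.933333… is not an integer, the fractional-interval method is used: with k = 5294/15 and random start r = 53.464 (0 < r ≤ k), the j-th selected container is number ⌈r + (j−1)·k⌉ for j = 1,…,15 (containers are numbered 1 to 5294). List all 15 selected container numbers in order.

j=1: r + 0k = 53.464 → ⌈·⌉ = 54
j=2: r + 1k = 406.397333… → ⌈·⌉ = 407
j=3: r + 2k = 759.330666… → ⌈·⌉ = 760
j=4: r + 3k = 1112.264 → ⌈·⌉ = 1113
j=5: r + 4k = 1465.197333… → ⌈·⌉ = 1466
j=6: r + 5k = 1818.130666… → ⌈·⌉ = 1819
j=7: r + 6k = 2171.064 → ⌈·⌉ = 2172
j=8: r + 7k = 2523.997333… → ⌈·⌉ = 2524
j=9: r + 8k = 2876.930666… → ⌈·⌉ = 2877
j=10: r + 9k = 3229.864 → ⌈·⌉ = 3230
j=11: r + 10k = 3582.797333… → ⌈·⌉ = 3583
j=12: r + 11k = 3935.730666… → ⌈·⌉ = 3936
j=13: r + 12k = 4288.664 → ⌈·⌉ = 4289
j=14: r + 13k = 4641.597333… → ⌈·⌉ = 4642
j=15: r + 14k = 4994.530666… → ⌈·⌉ = 4995

54, 407, 760, 1113, 1466, 1819, 2172, 2524, 2877, 3230, 3583, 3936, 4289, 4642, 4995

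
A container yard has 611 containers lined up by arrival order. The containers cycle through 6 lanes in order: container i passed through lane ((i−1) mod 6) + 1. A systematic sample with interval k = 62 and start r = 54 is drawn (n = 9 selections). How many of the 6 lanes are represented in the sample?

3

Consecutive selections differ by k = 62, so their lane numbers differ by 62 mod 6 = 2.
gcd(62, 6) = 2, so the sample visits 6/2 = 3 distinct residues mod 6.
Start 54 is lane 6; the lanes hit are 2, 4, 6.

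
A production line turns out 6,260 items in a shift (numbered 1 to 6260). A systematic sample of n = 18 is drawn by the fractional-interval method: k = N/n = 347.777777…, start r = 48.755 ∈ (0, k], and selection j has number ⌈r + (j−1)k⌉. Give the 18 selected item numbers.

49, 397, 745, 1093, 1440, 1788, 2136, 2484, 2831, 3179, 3527, 3875, 4223, 4570, 4918, 5266, 5614, 5961

j=1: r + 0k = 48.755 → ⌈·⌉ = 49
j=2: r + 1k = 396.532777… → ⌈·⌉ = 397
j=3: r + 2k = 744.310555… → ⌈·⌉ = 745
j=4: r + 3k = 1092.088333… → ⌈·⌉ = 1093
j=5: r + 4k = 1439.866111… → ⌈·⌉ = 1440
j=6: r + 5k = 1787.643888… → ⌈·⌉ = 1788
j=7: r + 6k = 2135.421666… → ⌈·⌉ = 2136
j=8: r + 7k = 2483.199444… → ⌈·⌉ = 2484
j=9: r + 8k = 2830.977222… → ⌈·⌉ = 2831
j=10: r + 9k = 3178.755 → ⌈·⌉ = 3179
j=11: r + 10k = 3526.532777… → ⌈·⌉ = 3527
j=12: r + 11k = 3874.310555… → ⌈·⌉ = 3875
j=13: r + 12k = 4222.088333… → ⌈·⌉ = 4223
j=14: r + 13k = 4569.866111… → ⌈·⌉ = 4570
j=15: r + 14k = 4917.643888… → ⌈·⌉ = 4918
j=16: r + 15k = 5265.421666… → ⌈·⌉ = 5266
j=17: r + 16k = 5613.199444… → ⌈·⌉ = 5614
j=18: r + 17k = 5960.977222… → ⌈·⌉ = 5961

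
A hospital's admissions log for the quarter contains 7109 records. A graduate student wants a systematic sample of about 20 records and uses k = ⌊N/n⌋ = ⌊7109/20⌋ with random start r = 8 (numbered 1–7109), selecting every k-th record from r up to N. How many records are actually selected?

21

k = ⌊7109/20⌋ = 355
Achieved size = ⌊(7109 − 8)/355⌋ + 1 = ⌊7101/355⌋ + 1 = 20 + 1 = 21
(last selection: 8 + 20×355 = 7108 ≤ 7109; next would be 7463 > 7109)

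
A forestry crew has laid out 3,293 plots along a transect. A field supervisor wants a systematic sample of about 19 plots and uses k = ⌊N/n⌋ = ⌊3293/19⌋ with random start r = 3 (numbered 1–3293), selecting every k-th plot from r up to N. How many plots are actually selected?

k = ⌊3293/19⌋ = 173
Achieved size = ⌊(3293 − 3)/173⌋ + 1 = ⌊3290/173⌋ + 1 = 19 + 1 = 20
(last selection: 3 + 19×173 = 3290 ≤ 3293; next would be 3463 > 3293)

20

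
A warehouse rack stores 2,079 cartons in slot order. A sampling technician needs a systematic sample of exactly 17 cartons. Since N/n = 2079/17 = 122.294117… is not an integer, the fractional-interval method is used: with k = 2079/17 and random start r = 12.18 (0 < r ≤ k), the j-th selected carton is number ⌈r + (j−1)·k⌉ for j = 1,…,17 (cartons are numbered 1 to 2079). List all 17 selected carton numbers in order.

j=1: r + 0k = 12.18 → ⌈·⌉ = 13
j=2: r + 1k = 134.474117… → ⌈·⌉ = 135
j=3: r + 2k = 256.768235… → ⌈·⌉ = 257
j=4: r + 3k = 379.062352… → ⌈·⌉ = 380
j=5: r + 4k = 501.356470… → ⌈·⌉ = 502
j=6: r + 5k = 623.650588… → ⌈·⌉ = 624
j=7: r + 6k = 745.944705… → ⌈·⌉ = 746
j=8: r + 7k = 868.238823… → ⌈·⌉ = 869
j=9: r + 8k = 990.532941… → ⌈·⌉ = 991
j=10: r + 9k = 1112.827058… → ⌈·⌉ = 1113
j=11: r + 10k = 1235.121176… → ⌈·⌉ = 1236
j=12: r + 11k = 1357.415294… → ⌈·⌉ = 1358
j=13: r + 12k = 1479.709411… → ⌈·⌉ = 1480
j=14: r + 13k = 1602.003529… → ⌈·⌉ = 1603
j=15: r + 14k = 1724.297647… → ⌈·⌉ = 1725
j=16: r + 15k = 1846.591764… → ⌈·⌉ = 1847
j=17: r + 16k = 1968.885882… → ⌈·⌉ = 1969

13, 135, 257, 380, 502, 624, 746, 869, 991, 1113, 1236, 1358, 1480, 1603, 1725, 1847, 1969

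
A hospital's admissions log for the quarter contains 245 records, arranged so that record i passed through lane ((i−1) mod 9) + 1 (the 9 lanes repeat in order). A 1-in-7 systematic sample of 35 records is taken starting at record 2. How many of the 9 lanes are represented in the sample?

9

Consecutive selections differ by k = 7, so their lane numbers differ by 7 mod 9 = 7.
gcd(7, 9) = 1, so the sample visits 9/1 = 9 distinct residues mod 9.
Start 2 is lane 2; the lanes hit are 1, 2, 3, 4, 5, 6, 7, 8, 9.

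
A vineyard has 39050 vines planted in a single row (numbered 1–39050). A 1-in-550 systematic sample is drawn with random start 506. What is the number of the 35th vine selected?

19206

k = 550
35th selection = r + (35−1)·k = 506 + 34×550 = 506 + 18700 = 19206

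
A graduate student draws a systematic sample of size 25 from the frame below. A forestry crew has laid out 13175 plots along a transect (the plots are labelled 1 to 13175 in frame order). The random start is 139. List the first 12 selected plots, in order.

139, 666, 1193, 1720, 2247, 2774, 3301, 3828, 4355, 4882, 5409, 5936

k = N/n = 13175/25 = 527
plot 1: 139
plot 2: 139 + 527 = 666
plot 3: 666 + 527 = 1193
plot 4: 1193 + 527 = 1720
plot 5: 1720 + 527 = 2247
plot 6: 2247 + 527 = 2774
plot 7: 2774 + 527 = 3301
plot 8: 3301 + 527 = 3828
plot 9: 3828 + 527 = 4355
plot 10: 4355 + 527 = 4882
plot 11: 4882 + 527 = 5409
plot 12: 5409 + 527 = 5936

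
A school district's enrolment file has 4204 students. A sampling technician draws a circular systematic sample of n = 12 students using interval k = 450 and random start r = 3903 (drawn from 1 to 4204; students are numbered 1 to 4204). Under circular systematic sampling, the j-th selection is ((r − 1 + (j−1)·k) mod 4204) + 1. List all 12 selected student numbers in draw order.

Selection 1: 3903
Selection 2: 3903 + 450 = 4353 → 4353 − 4204 = 149
Selection 3: 149 + 450 = 599
Selection 4: 599 + 450 = 1049
Selection 5: 1049 + 450 = 1499
Selection 6: 1499 + 450 = 1949
Selection 7: 1949 + 450 = 2399
Selection 8: 2399 + 450 = 2849
Selection 9: 2849 + 450 = 3299
Selection 10: 3299 + 450 = 3749
Selection 11: 3749 + 450 = 4199
Selection 12: 4199 + 450 = 4649 → 4649 − 4204 = 445

3903, 149, 599, 1049, 1499, 1949, 2399, 2849, 3299, 3749, 4199, 445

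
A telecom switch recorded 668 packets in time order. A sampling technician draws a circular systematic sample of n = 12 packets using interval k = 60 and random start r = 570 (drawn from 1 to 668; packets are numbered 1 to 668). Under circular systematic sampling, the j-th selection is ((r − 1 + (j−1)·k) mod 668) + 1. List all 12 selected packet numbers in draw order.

Selection 1: 570
Selection 2: 570 + 60 = 630
Selection 3: 630 + 60 = 690 → 690 − 668 = 22
Selection 4: 22 + 60 = 82
Selection 5: 82 + 60 = 142
Selection 6: 142 + 60 = 202
Selection 7: 202 + 60 = 262
Selection 8: 262 + 60 = 322
Selection 9: 322 + 60 = 382
Selection 10: 382 + 60 = 442
Selection 11: 442 + 60 = 502
Selection 12: 502 + 60 = 562

570, 630, 22, 82, 142, 202, 262, 322, 382, 442, 502, 562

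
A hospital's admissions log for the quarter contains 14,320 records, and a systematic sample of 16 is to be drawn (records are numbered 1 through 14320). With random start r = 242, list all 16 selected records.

242, 1137, 2032, 2927, 3822, 4717, 5612, 6507, 7402, 8297, 9192, 10087, 10982, 11877, 12772, 13667

k = N/n = 14320/16 = 895
record 1: 242
record 2: 242 + 895 = 1137
record 3: 1137 + 895 = 2032
record 4: 2032 + 895 = 2927
record 5: 2927 + 895 = 3822
record 6: 3822 + 895 = 4717
record 7: 4717 + 895 = 5612
record 8: 5612 + 895 = 6507
record 9: 6507 + 895 = 7402
record 10: 7402 + 895 = 8297
record 11: 8297 + 895 = 9192
record 12: 9192 + 895 = 10087
record 13: 10087 + 895 = 10982
record 14: 10982 + 895 = 11877
record 15: 11877 + 895 = 12772
record 16: 12772 + 895 = 13667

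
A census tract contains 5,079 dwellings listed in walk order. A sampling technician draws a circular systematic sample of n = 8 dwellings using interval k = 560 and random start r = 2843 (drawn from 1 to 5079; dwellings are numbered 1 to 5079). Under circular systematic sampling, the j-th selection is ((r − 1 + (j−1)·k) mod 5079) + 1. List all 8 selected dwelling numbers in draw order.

Selection 1: 2843
Selection 2: 2843 + 560 = 3403
Selection 3: 3403 + 560 = 3963
Selection 4: 3963 + 560 = 4523
Selection 5: 4523 + 560 = 5083 → 5083 − 5079 = 4
Selection 6: 4 + 560 = 564
Selection 7: 564 + 560 = 1124
Selection 8: 1124 + 560 = 1684

2843, 3403, 3963, 4523, 4, 564, 1124, 1684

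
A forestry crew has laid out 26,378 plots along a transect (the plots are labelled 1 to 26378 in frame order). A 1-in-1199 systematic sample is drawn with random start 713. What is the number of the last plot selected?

k = 1199
22nd selection = r + (22−1)·k = 713 + 21×1199 = 713 + 25179 = 25892

25892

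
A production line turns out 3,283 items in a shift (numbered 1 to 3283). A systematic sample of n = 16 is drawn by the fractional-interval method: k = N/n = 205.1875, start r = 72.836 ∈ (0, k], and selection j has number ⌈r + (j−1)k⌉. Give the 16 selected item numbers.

j=1: r + 0k = 72.836 → ⌈·⌉ = 73
j=2: r + 1k = 278.0235 → ⌈·⌉ = 279
j=3: r + 2k = 483.211 → ⌈·⌉ = 484
j=4: r + 3k = 688.3985 → ⌈·⌉ = 689
j=5: r + 4k = 893.586 → ⌈·⌉ = 894
j=6: r + 5k = 1098.7735 → ⌈·⌉ = 1099
j=7: r + 6k = 1303.961 → ⌈·⌉ = 1304
j=8: r + 7k = 1509.1485 → ⌈·⌉ = 1510
j=9: r + 8k = 1714.336 → ⌈·⌉ = 1715
j=10: r + 9k = 1919.5235 → ⌈·⌉ = 1920
j=11: r + 10k = 2124.711 → ⌈·⌉ = 2125
j=12: r + 11k = 2329.8985 → ⌈·⌉ = 2330
j=13: r + 12k = 2535.086 → ⌈·⌉ = 2536
j=14: r + 13k = 2740.2735 → ⌈·⌉ = 2741
j=15: r + 14k = 2945.461 → ⌈·⌉ = 2946
j=16: r + 15k = 3150.6485 → ⌈·⌉ = 3151

73, 279, 484, 689, 894, 1099, 1304, 1510, 1715, 1920, 2125, 2330, 2536, 2741, 2946, 3151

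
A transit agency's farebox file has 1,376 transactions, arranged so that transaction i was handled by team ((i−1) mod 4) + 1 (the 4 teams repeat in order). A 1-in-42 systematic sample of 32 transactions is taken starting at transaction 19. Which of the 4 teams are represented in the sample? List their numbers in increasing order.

Consecutive selections differ by k = 42, so their team numbers differ by 42 mod 4 = 2.
gcd(42, 4) = 2, so the sample visits 4/2 = 2 distinct residues mod 4.
Start 19 is team 3; the teams hit are 1, 3.

1, 3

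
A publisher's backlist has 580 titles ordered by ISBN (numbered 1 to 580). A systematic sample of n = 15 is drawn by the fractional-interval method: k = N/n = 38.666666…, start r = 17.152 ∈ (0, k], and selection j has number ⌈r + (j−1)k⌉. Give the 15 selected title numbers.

j=1: r + 0k = 17.152 → ⌈·⌉ = 18
j=2: r + 1k = 55.818666… → ⌈·⌉ = 56
j=3: r + 2k = 94.485333… → ⌈·⌉ = 95
j=4: r + 3k = 133.152 → ⌈·⌉ = 134
j=5: r + 4k = 171.818666… → ⌈·⌉ = 172
j=6: r + 5k = 210.485333… → ⌈·⌉ = 211
j=7: r + 6k = 249.152 → ⌈·⌉ = 250
j=8: r + 7k = 287.818666… → ⌈·⌉ = 288
j=9: r + 8k = 326.485333… → ⌈·⌉ = 327
j=10: r + 9k = 365.152 → ⌈·⌉ = 366
j=11: r + 10k = 403.818666… → ⌈·⌉ = 404
j=12: r + 11k = 442.485333… → ⌈·⌉ = 443
j=13: r + 12k = 481.152 → ⌈·⌉ = 482
j=14: r + 13k = 519.818666… → ⌈·⌉ = 520
j=15: r + 14k = 558.485333… → ⌈·⌉ = 559

18, 56, 95, 134, 172, 211, 250, 288, 327, 366, 404, 443, 482, 520, 559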